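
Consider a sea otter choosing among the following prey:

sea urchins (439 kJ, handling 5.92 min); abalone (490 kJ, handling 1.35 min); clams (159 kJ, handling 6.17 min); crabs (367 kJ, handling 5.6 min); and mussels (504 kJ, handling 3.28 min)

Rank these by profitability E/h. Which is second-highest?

mussels

Profitability E/h (kJ/min): sea urchins = 439/5.92 = 74.2, abalone = 490/1.35 = 363, clams = 159/6.17 = 25.8, crabs = 367/5.6 = 65.5, mussels = 504/3.28 = 154.
Ranked: abalone > mussels > sea urchins > crabs > clams.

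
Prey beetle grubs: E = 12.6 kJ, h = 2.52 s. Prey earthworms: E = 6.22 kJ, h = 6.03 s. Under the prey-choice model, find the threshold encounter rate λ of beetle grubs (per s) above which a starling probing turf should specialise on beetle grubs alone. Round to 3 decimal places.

0.103 per s

At the threshold, the rate on beetle grubs alone equals the profitability of earthworms: λ·12.6/(1 + λ·2.52) = 6.22/6.03 = 1.032.
Rearranging, λ(12.6 − 1.032×2.52) = 1.032, so λ = 1.032/10 = 0.1031 per s.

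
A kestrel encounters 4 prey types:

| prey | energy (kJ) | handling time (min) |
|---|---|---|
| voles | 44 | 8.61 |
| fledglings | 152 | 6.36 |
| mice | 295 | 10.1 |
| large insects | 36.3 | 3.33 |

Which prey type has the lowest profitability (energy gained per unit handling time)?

Profitability E/h (kJ/min): voles = 44/8.61 = 5.11, fledglings = 152/6.36 = 23.9, mice = 295/10.1 = 29.2, large insects = 36.3/3.33 = 10.9.
Ranked: mice > fledglings > large insects > voles.

voles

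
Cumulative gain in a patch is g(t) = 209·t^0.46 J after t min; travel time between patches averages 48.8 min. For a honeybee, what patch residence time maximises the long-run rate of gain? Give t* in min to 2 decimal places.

Optimal t* satisfies g'(t*) = g(t*)/(T + t*).
g'(t) = 0.46·209·t^-0.54. Setting 0.46·209·t^-0.54 = 209·t^0.46/(48.8+t) gives 0.46(48.8+t) = t, so 0.54·t = 0.46×48.8.
t* = 0.46×48.8/0.54 = 41.57 min.

41.57 min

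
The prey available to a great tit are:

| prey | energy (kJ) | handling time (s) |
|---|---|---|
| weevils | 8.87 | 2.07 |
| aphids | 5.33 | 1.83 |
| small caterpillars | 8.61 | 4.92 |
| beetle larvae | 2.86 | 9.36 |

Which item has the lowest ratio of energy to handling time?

In descending order of E/h:
weevils: 8.87/2.07 = 4.29 kJ/s
aphids: 5.33/1.83 = 2.91 kJ/s
small caterpillars: 8.61/4.92 = 1.75 kJ/s
beetle larvae: 2.86/9.36 = 0.306 kJ/s

beetle larvae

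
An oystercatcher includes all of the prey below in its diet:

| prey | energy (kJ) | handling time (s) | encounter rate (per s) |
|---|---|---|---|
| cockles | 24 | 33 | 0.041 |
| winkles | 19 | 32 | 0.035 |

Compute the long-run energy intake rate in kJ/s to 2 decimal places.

R = Σλ_iE_i / (1 + Σλ_ih_i)
Numerator: 0.041×24 + 0.035×19 = 1.649
Denominator: 1 + 0.041×33 + 0.035×32 = 3.473
R = 1.649/3.473 = 0.4748 kJ/s

0.47 kJ/s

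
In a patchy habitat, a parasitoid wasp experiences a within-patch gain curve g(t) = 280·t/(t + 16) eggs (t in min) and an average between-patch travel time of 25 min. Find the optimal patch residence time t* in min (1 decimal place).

By the marginal value theorem, leave when the instantaneous gain rate g'(t) equals the habitat-wide average g(t)/(T + t).
g'(t) = 280·16/(t + 16)². Setting 280·16/(t+16)² = 280t/[(t+16)(25+t)] gives 16(25+t) = t(t+16), so t² = 16×25 = 400.
t* = √400 = 20 min.

20.0 min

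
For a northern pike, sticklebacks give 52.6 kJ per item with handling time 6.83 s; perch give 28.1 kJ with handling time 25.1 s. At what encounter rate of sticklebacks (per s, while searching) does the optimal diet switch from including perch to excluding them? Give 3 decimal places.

The zero-one rule: include perch iff E₂/h₂ > λE₁/(1+λh₁). Equality gives the switch point.
λE₁h₂ = E₂ + λE₂h₁ ⇒ λ = E₂/(E₁h₂ − E₂h₁) = 28.1/(1320 − 191.9) = 0.0249 per s.

0.025 per s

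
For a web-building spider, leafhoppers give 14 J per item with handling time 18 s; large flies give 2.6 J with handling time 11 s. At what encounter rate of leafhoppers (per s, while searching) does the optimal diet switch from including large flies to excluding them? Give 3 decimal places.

The zero-one rule: include large flies iff E₂/h₂ > λE₁/(1+λh₁). Equality gives the switch point.
λE₁h₂ = E₂ + λE₂h₁ ⇒ λ = E₂/(E₁h₂ − E₂h₁) = 2.6/(154 − 46.8) = 0.02425 per s.

0.024 per s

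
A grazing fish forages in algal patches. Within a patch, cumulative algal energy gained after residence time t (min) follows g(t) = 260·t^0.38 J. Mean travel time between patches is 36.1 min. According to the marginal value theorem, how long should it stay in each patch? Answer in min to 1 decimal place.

22.1 min

By the marginal value theorem, leave when the instantaneous gain rate g'(t) equals the habitat-wide average g(t)/(T + t).
g'(t) = 0.38·260·t^-0.62. Setting 0.38·260·t^-0.62 = 260·t^0.38/(36.1+t) gives 0.38(36.1+t) = t, so 0.62·t = 0.38×36.1.
t* = 0.38×36.1/0.62 = 22.13 min.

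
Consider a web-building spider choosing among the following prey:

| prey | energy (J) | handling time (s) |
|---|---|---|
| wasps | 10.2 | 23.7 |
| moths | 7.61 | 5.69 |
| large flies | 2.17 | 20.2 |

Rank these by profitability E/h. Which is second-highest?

In descending order of E/h:
moths: 7.61/5.69 = 1.34 J/s
wasps: 10.2/23.7 = 0.43 J/s
large flies: 2.17/20.2 = 0.107 J/s

wasps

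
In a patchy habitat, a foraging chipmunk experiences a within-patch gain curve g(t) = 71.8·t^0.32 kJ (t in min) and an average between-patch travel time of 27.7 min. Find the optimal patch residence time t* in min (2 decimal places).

By the marginal value theorem, leave when the instantaneous gain rate g'(t) equals the habitat-wide average g(t)/(T + t).
g'(t) = 0.32·71.8·t^-0.68. Setting 0.32·71.8·t^-0.68 = 71.8·t^0.32/(27.7+t) gives 0.32(27.7+t) = t, so 0.68·t = 0.32×27.7.
t* = 0.32×27.7/0.68 = 13.04 min.

13.04 min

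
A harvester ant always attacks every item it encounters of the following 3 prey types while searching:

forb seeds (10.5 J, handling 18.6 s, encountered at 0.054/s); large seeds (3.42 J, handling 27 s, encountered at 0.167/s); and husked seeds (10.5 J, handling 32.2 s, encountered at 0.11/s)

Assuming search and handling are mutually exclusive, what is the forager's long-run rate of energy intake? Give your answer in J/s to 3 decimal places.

0.228 J/s

R = Σλ_iE_i / (1 + Σλ_ih_i)
Numerator: 0.054×10.5 + 0.167×3.42 + 0.11×10.5 = 2.293
Denominator: 1 + 0.054×18.6 + 0.167×27 + 0.11×32.2 = 10.06
R = 2.293/10.06 = 0.2281 J/s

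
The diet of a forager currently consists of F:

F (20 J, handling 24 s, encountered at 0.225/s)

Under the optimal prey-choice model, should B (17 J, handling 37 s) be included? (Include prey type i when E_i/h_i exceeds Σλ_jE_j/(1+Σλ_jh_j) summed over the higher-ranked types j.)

No

On F alone, R = ΣλE/(1+Σλh) = 4.5/6.4 = 0.7031 J/s.
Profitability of B: 17/37 = 0.4595 J/s.
0.4595 < 0.7031, so adding B would lower the average — exclude it.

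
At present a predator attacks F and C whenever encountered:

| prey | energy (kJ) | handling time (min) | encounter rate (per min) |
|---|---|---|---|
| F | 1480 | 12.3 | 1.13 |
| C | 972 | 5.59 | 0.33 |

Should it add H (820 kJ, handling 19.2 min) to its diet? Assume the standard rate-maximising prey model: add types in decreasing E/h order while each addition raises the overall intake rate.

Intake rate on the current diet: R = (1.13×1480 + 0.33×972) / (1 + 1.13×12.3 + 0.33×5.59) = 1993/16.74 = 119 kJ/min.
Profitability of H: 820/19.2 = 42.71 kJ/min.
Since 42.71 < R, time spent handling H is better spent searching.

No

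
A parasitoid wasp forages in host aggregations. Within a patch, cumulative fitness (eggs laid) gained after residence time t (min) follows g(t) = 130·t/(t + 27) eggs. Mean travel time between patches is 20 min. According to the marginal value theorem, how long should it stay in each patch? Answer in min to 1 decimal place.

Maximise g(t)/(T+t): set derivative to zero → g'(t)(T+t) = g(t).
g'(t) = 130·27/(t + 27)². Setting 130·27/(t+27)² = 130t/[(t+27)(20+t)] gives 27(20+t) = t(t+27), so t² = 27×20 = 540.
t* = √540 = 23.24 min.

23.2 min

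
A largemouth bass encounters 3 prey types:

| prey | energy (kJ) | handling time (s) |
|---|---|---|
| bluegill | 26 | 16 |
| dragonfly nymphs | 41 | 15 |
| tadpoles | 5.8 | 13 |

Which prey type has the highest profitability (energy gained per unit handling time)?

In descending order of E/h:
dragonfly nymphs: 41/15 = 2.73 kJ/s
bluegill: 26/16 = 1.62 kJ/s
tadpoles: 5.8/13 = 0.446 kJ/s

dragonfly nymphs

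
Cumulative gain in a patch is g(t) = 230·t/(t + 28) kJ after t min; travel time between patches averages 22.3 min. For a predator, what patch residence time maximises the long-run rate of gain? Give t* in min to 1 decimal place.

25.0 min

By the marginal value theorem, leave when the instantaneous gain rate g'(t) equals the habitat-wide average g(t)/(T + t).
g'(t) = 230·28/(t + 28)². Setting 230·28/(t+28)² = 230t/[(t+28)(22.3+t)] gives 28(22.3+t) = t(t+28), so t² = 28×22.3 = 624.4.
t* = √624.4 = 24.99 min.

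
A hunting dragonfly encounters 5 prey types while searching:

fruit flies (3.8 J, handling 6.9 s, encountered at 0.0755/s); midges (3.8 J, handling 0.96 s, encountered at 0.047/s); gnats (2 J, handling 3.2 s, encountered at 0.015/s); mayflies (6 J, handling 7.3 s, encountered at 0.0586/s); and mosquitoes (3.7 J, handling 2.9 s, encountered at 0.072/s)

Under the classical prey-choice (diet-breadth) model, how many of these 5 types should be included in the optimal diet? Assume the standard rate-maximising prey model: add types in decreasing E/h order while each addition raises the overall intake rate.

E/h in descending order: midges 3.96, mosquitoes 1.28, mayflies 0.822, gnats 0.625, fruit flies 0.551 J/s. The optimal diet is the largest prefix of this list for which every included type satisfies E_i/h_i > R on the types above it.
Rate on top 1: 0.1709. mosquitoes: 1.28 > 0.1709 → include.
Rate on top 2: 0.3549. mayflies: 0.822 > 0.3549 → include.
Rate on top 3: 0.4737. gnats: 0.625 > 0.4737 → include.
Rate on top 4: 0.4779. fruit flies: 0.551 > 0.4779 → include.
Optimal diet: midges, mosquitoes, mayflies, gnats, fruit flies — 5 of 5 types.

5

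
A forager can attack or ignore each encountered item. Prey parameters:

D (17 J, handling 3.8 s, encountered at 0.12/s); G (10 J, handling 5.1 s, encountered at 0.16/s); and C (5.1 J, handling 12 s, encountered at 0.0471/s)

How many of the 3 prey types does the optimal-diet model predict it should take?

Rank by E/h (J/s): D 4.47, G 1.96, C 0.425. Include each in turn until the next type's E/h falls below the running intake rate.
Rate on top 1: 1.401. G: 1.96 > 1.401 → include.
Rate on top 2: 1.602. C: 0.425 < 1.602 → exclude; stop.
Optimal diet: D, G — 2 of 3 types.

2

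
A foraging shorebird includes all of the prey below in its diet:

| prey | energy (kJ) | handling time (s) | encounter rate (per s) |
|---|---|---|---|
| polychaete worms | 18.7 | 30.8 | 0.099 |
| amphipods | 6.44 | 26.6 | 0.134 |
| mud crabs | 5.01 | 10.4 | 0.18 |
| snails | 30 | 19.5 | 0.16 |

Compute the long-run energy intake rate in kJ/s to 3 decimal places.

Energy encountered per unit search time: 0.099×18.7 + 0.134×6.44 + 0.18×5.01 + 0.16×30 = 8.416 kJ/s.
Handling time per unit search time: 0.099×30.8 + 0.134×26.6 + 0.18×10.4 + 0.16×19.5 = 11.61.
Rate = 8.416/(1 + 11.61) = 0.6676 kJ/s.

0.668 kJ/s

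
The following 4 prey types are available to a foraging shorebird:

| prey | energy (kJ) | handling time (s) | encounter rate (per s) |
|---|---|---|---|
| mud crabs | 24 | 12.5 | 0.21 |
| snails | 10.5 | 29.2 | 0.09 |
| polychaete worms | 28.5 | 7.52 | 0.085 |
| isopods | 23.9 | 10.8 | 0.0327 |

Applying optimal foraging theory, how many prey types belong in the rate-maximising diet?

3

E/h in descending order: polychaete worms 3.79, isopods 2.21, mud crabs 1.92, snails 0.36 kJ/s. The optimal diet is the largest prefix of this list for which every included type satisfies E_i/h_i > R on the types above it.
Rate on top 1: 1.478. isopods: 2.21 > 1.478 → include.
Rate on top 2: 1.608. mud crabs: 1.92 > 1.608 → include.
Rate on top 3: 1.785. snails: 0.36 < 1.785 → exclude; stop.
Optimal diet: polychaete worms, isopods, mud crabs — 3 of 4 types.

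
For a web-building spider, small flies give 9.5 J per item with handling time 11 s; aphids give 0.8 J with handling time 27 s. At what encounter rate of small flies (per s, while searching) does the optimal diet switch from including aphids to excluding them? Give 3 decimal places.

0.003 per s

Drop aphids once their profitability E₂/h₂ falls below the rate achievable on small flies alone: E₂/h₂ = λE₁/(1 + λh₁).
Solve for λ: λE₁h₂ = E₂(1 + λh₁) → λ(E₁h₂ − E₂h₁) = E₂ → λ = E₂/(E₁h₂ − E₂h₁).
λ = 0.8/(9.5×27 − 0.8×11) = 0.8/247.7 = 0.00323 per s.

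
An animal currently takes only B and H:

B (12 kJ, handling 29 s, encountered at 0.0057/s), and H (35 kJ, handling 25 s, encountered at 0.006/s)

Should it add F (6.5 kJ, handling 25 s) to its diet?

Intake rate on the current diet: R = (0.0057×12 + 0.006×35) / (1 + 0.0057×29 + 0.006×25) = 0.2784/1.315 = 0.2117 kJ/s.
Profitability of F: 6.5/25 = 0.26 kJ/s.
Since 0.26 > R, including F increases the long-run rate.

Yes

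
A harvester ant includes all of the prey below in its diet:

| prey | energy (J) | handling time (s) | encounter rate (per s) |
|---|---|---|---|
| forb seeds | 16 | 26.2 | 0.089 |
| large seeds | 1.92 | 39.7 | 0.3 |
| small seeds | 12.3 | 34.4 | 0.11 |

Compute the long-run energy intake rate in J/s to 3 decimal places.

Energy encountered per unit search time: 0.089×16 + 0.3×1.92 + 0.11×12.3 = 3.353 J/s.
Handling time per unit search time: 0.089×26.2 + 0.3×39.7 + 0.11×34.4 = 18.03.
Rate = 3.353/(1 + 18.03) = 0.1762 J/s.

0.176 J/s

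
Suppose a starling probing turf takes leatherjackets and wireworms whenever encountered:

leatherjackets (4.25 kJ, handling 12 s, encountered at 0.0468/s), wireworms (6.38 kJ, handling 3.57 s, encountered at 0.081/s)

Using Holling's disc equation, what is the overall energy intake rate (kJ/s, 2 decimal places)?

0.39 kJ/s

R = Σλ_iE_i / (1 + Σλ_ih_i)
Numerator: 0.0468×4.25 + 0.081×6.38 = 0.7157
Denominator: 1 + 0.0468×12 + 0.081×3.57 = 1.851
R = 0.7157/1.851 = 0.3867 kJ/s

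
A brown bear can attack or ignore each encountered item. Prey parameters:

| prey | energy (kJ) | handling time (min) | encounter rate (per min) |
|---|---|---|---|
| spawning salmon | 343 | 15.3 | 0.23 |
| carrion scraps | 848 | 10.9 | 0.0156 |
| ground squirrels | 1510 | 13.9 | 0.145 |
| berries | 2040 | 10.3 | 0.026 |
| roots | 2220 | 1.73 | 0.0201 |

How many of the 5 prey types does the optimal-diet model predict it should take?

3

E/h in descending order: roots 1.28e+03, berries 198, ground squirrels 109, carrion scraps 77.8, spawning salmon 22.4 kJ/min. The optimal diet is the largest prefix of this list for which every included type satisfies E_i/h_i > R on the types above it.
Rate on top 1: 43.12. berries: 198 > 43.12 → include.
Rate on top 2: 74.98. ground squirrels: 109 > 74.98 → include.
Rate on top 3: 95.42. carrion scraps: 77.8 < 95.42 → exclude; stop.
Optimal diet: roots, berries, ground squirrels — 3 of 5 types.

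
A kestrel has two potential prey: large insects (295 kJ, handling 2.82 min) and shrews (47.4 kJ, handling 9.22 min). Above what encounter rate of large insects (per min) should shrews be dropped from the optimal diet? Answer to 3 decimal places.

The zero-one rule: include shrews iff E₂/h₂ > λE₁/(1+λh₁). Equality gives the switch point.
λE₁h₂ = E₂ + λE₂h₁ ⇒ λ = E₂/(E₁h₂ − E₂h₁) = 47.4/(2720 − 133.7) = 0.01833 per min.

0.018 per min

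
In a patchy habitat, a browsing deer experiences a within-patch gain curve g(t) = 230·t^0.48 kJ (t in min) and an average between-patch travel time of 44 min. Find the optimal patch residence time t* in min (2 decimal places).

40.62 min

Maximise g(t)/(T+t): set derivative to zero → g'(t)(T+t) = g(t).
g'(t) = 0.48·230·t^-0.52. Setting 0.48·230·t^-0.52 = 230·t^0.48/(44+t) gives 0.48(44+t) = t, so 0.52·t = 0.48×44.
t* = 0.48×44/0.52 = 40.62 min.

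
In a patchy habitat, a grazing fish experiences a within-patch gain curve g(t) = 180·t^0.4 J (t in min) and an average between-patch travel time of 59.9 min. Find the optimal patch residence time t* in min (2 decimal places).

By the marginal value theorem, leave when the instantaneous gain rate g'(t) equals the habitat-wide average g(t)/(T + t).
g'(t) = 0.4·180·t^-0.6. Setting 0.4·180·t^-0.6 = 180·t^0.4/(59.9+t) gives 0.4(59.9+t) = t, so 0.60·t = 0.4×59.9.
t* = 0.4×59.9/0.60 = 39.93 min.

39.93 min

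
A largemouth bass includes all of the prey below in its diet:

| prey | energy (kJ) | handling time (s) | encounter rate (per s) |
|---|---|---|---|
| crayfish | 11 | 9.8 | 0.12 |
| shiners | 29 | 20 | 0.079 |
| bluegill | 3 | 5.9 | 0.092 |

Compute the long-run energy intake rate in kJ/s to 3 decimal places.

Energy encountered per unit search time: 0.12×11 + 0.079×29 + 0.092×3 = 3.887 kJ/s.
Handling time per unit search time: 0.12×9.8 + 0.079×20 + 0.092×5.9 = 3.299.
Rate = 3.887/(1 + 3.299) = 0.9042 kJ/s.

0.904 kJ/s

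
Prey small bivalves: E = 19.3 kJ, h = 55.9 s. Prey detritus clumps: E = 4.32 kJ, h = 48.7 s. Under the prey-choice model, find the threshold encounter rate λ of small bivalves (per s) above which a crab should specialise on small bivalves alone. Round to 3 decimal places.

0.006 per s

The zero-one rule: include detritus clumps iff E₂/h₂ > λE₁/(1+λh₁). Equality gives the switch point.
λE₁h₂ = E₂ + λE₂h₁ ⇒ λ = E₂/(E₁h₂ − E₂h₁) = 4.32/(939.9 − 241.5) = 0.006185 per s.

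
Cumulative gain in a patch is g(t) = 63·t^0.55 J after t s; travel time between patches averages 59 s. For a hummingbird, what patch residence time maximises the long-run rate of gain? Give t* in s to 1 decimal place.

72.1 s

Maximise g(t)/(T+t): set derivative to zero → g'(t)(T+t) = g(t).
g'(t) = 0.55·63·t^-0.45. Setting 0.55·63·t^-0.45 = 63·t^0.55/(59+t) gives 0.55(59+t) = t, so 0.45·t = 0.55×59.
t* = 0.55×59/0.45 = 72.11 s.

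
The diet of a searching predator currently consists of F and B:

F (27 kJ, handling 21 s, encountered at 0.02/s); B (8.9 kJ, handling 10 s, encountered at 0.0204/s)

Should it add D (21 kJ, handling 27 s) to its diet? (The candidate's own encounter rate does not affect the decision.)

Yes

Intake rate on the current diet: R = (0.02×27 + 0.0204×8.9) / (1 + 0.02×21 + 0.0204×10) = 0.7216/1.624 = 0.4443 kJ/s.
D: E/h = 21/27 = 0.7778 kJ/s.
0.7778 > 0.4443, so adding D raises the average — include it.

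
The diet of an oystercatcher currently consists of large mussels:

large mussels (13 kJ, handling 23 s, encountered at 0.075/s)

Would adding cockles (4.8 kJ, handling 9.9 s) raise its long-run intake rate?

On large mussels alone, R = ΣλE/(1+Σλh) = 0.975/2.725 = 0.3578 kJ/s.
Profitability of cockles: 4.8/9.9 = 0.4848 kJ/s.
Since 0.4848 > R, including cockles increases the long-run rate.

Yes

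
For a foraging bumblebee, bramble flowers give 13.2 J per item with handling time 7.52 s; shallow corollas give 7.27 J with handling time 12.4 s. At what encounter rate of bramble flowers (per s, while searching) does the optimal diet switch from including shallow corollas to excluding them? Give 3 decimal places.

0.067 per s

At the threshold, the rate on bramble flowers alone equals the profitability of shallow corollas: λ·13.2/(1 + λ·7.52) = 7.27/12.4 = 0.5863.
Rearranging, λ(13.2 − 0.5863×7.52) = 0.5863, so λ = 0.5863/8.791 = 0.06669 per s.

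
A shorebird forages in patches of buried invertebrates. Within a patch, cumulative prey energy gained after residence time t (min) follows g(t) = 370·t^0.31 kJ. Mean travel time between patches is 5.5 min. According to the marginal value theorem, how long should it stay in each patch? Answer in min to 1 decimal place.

2.5 min

Optimal t* satisfies g'(t*) = g(t*)/(T + t*).
g'(t) = 0.31·370·t^-0.69. Setting 0.31·370·t^-0.69 = 370·t^0.31/(5.5+t) gives 0.31(5.5+t) = t, so 0.69·t = 0.31×5.5.
t* = 0.31×5.5/0.69 = 2.471 min.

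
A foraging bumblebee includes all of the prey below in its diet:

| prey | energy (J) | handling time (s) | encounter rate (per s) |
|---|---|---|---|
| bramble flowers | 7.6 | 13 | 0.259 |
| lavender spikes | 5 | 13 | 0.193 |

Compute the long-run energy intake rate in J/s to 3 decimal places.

0.427 J/s

R = Σλ_iE_i / (1 + Σλ_ih_i)
Numerator: 0.259×7.6 + 0.193×5 = 2.933
Denominator: 1 + 0.259×13 + 0.193×13 = 6.876
R = 2.933/6.876 = 0.4266 J/s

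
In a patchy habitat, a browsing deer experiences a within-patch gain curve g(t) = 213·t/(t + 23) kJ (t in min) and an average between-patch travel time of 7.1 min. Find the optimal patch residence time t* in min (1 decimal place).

12.8 min

By the marginal value theorem, leave when the instantaneous gain rate g'(t) equals the habitat-wide average g(t)/(T + t).
g'(t) = 213·23/(t + 23)². Setting 213·23/(t+23)² = 213t/[(t+23)(7.1+t)] gives 23(7.1+t) = t(t+23), so t² = 23×7.1 = 163.3.
t* = √163.3 = 12.78 min.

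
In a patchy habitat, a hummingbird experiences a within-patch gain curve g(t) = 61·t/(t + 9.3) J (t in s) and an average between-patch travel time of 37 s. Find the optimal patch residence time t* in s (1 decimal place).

Maximise g(t)/(T+t): set derivative to zero → g'(t)(T+t) = g(t).
g'(t) = 61·9.3/(t + 9.3)². Setting 61·9.3/(t+9.3)² = 61t/[(t+9.3)(37+t)] gives 9.3(37+t) = t(t+9.3), so t² = 9.3×37 = 344.1.
t* = √344.1 = 18.55 s.

18.5 s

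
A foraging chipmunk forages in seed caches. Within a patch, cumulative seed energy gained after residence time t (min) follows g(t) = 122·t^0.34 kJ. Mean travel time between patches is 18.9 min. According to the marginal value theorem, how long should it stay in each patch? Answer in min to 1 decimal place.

9.7 min

Maximise g(t)/(T+t): set derivative to zero → g'(t)(T+t) = g(t).
g'(t) = 0.34·122·t^-0.66. Setting 0.34·122·t^-0.66 = 122·t^0.34/(18.9+t) gives 0.34(18.9+t) = t, so 0.66·t = 0.34×18.9.
t* = 0.34×18.9/0.66 = 9.736 min.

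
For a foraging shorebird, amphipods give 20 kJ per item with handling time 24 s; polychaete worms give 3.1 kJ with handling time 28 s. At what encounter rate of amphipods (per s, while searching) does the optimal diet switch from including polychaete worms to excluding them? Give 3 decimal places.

At the threshold, the rate on amphipods alone equals the profitability of polychaete worms: λ·20/(1 + λ·24) = 3.1/28 = 0.1107.
Rearranging, λ(20 − 0.1107×24) = 0.1107, so λ = 0.1107/17.34 = 0.006384 per s.

0.006 per s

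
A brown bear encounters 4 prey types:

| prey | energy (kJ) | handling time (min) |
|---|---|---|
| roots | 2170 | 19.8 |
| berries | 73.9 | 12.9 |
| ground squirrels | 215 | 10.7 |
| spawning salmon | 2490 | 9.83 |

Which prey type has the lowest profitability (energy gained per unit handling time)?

berries

Profitability E/h (kJ/min): roots = 2170/19.8 = 110, berries = 73.9/12.9 = 5.73, ground squirrels = 215/10.7 = 20.1, spawning salmon = 2490/9.83 = 253.
Ranked: spawning salmon > roots > ground squirrels > berries.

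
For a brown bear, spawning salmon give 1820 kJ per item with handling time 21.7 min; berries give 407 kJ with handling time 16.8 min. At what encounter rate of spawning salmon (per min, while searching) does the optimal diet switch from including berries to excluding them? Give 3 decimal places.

0.019 per min

At the threshold, the rate on spawning salmon alone equals the profitability of berries: λ·1820/(1 + λ·21.7) = 407/16.8 = 24.23.
Rearranging, λ(1820 − 24.23×21.7) = 24.23, so λ = 24.23/1294 = 0.01872 per min.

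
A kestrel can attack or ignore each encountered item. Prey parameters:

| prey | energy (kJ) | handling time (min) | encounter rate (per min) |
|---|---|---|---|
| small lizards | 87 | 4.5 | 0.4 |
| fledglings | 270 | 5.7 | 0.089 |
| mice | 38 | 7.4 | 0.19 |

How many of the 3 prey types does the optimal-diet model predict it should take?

Profitabilities (E/h, kJ/min): fledglings 47.4, small lizards 19.3, mice 5.14. Add prey in this order while the next type's profitability exceeds the intake rate on those already taken.
Rate on top 1: 15.94. small lizards: 19.3 > 15.94 → include.
Rate on top 2: 17.79. mice: 5.14 < 17.79 → exclude; stop.
Optimal diet: fledglings, small lizards — 2 of 3 types.

2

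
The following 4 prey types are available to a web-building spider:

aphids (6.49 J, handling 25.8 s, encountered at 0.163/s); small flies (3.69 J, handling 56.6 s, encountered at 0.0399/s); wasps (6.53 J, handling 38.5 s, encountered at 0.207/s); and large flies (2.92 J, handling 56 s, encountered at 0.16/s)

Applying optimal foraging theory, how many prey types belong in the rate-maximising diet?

E/h in descending order: aphids 0.252, wasps 0.17, small flies 0.0652, large flies 0.0521 J/s. The optimal diet is the largest prefix of this list for which every included type satisfies E_i/h_i > R on the types above it.
Rate on top 1: 0.2032. wasps: 0.17 < 0.2032 → exclude; stop.
Optimal diet: aphids — 1 of 4 types.

1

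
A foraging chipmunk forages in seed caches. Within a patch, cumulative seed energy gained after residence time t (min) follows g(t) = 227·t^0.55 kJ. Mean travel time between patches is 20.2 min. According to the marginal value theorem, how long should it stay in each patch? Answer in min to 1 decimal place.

24.7 min

Maximise g(t)/(T+t): set derivative to zero → g'(t)(T+t) = g(t).
g'(t) = 0.55·227·t^-0.45. Setting 0.55·227·t^-0.45 = 227·t^0.55/(20.2+t) gives 0.55(20.2+t) = t, so 0.45·t = 0.55×20.2.
t* = 0.55×20.2/0.45 = 24.69 min.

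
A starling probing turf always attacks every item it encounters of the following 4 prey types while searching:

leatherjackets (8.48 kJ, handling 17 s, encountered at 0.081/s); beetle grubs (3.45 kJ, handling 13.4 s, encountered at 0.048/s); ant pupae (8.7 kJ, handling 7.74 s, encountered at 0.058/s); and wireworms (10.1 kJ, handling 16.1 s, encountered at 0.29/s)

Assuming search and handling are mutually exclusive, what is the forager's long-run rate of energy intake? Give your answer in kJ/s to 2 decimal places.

0.53 kJ/s

R = (0.081×8.48 + 0.048×3.45 + 0.058×8.7 + 0.29×10.1) / (1 + 0.081×17 + 0.048×13.4 + 0.058×7.74 + 0.29×16.1) = 4.286/8.138 = 0.5267 kJ/s.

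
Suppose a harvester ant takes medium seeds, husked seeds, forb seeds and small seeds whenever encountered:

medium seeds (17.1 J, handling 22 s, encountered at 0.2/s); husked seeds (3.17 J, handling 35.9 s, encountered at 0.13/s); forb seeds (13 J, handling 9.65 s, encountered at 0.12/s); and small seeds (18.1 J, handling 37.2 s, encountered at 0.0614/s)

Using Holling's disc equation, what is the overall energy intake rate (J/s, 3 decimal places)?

Energy encountered per unit search time: 0.2×17.1 + 0.13×3.17 + 0.12×13 + 0.0614×18.1 = 6.503 J/s.
Handling time per unit search time: 0.2×22 + 0.13×35.9 + 0.12×9.65 + 0.0614×37.2 = 12.51.
Rate = 6.503/(1 + 12.51) = 0.4814 J/s.

0.481 J/s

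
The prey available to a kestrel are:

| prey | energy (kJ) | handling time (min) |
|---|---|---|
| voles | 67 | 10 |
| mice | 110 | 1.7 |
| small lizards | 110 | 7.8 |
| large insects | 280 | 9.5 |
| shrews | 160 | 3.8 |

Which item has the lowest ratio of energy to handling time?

voles

In descending order of E/h:
mice: 110/1.7 = 64.7 kJ/min
shrews: 160/3.8 = 42.1 kJ/min
large insects: 280/9.5 = 29.5 kJ/min
small lizards: 110/7.8 = 14.1 kJ/min
voles: 67/10 = 6.7 kJ/min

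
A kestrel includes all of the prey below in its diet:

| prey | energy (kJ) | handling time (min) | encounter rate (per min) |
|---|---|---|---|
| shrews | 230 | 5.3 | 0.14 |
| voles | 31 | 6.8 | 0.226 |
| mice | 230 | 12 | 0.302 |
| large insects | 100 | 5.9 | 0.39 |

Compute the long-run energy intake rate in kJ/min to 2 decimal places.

16.04 kJ/min

R = Σλ_iE_i / (1 + Σλ_ih_i)
Numerator: 0.14×230 + 0.226×31 + 0.302×230 + 0.39×100 = 147.7
Denominator: 1 + 0.14×5.3 + 0.226×6.8 + 0.302×12 + 0.39×5.9 = 9.204
R = 147.7/9.204 = 16.04 kJ/min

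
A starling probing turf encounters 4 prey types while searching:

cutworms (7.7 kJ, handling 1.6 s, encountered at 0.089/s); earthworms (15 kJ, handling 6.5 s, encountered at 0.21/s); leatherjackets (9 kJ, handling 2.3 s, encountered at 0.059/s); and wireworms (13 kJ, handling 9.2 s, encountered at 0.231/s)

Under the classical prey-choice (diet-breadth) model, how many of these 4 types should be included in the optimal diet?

3

Profitabilities (E/h, kJ/s): cutworms 4.81, leatherjackets 3.91, earthworms 2.31, wireworms 1.41. Add prey in this order while the next type's profitability exceeds the intake rate on those already taken.
Rate on top 1: 0.5999. leatherjackets: 3.91 > 0.5999 → include.
Rate on top 2: 0.9516. earthworms: 2.31 > 0.9516 → include.
Rate on top 3: 1.652. wireworms: 1.41 < 1.652 → exclude; stop.
Optimal diet: cutworms, leatherjackets, earthworms — 3 of 4 types.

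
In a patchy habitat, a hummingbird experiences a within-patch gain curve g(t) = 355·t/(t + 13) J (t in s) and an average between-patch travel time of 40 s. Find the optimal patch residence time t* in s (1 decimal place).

Optimal t* satisfies g'(t*) = g(t*)/(T + t*).
g'(t) = 355·13/(t + 13)². Setting 355·13/(t+13)² = 355t/[(t+13)(40+t)] gives 13(40+t) = t(t+13), so t² = 13×40 = 520.
t* = √520 = 22.8 s.

22.8 s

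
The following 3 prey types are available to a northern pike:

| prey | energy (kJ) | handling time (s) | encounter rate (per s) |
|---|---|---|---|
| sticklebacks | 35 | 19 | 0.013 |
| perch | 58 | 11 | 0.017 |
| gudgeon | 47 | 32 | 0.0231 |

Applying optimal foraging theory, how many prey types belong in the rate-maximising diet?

Profitabilities (E/h, kJ/s): perch 5.27, sticklebacks 1.84, gudgeon 1.47. Add prey in this order while the next type's profitability exceeds the intake rate on those already taken.
Rate on top 1: 0.8307. sticklebacks: 1.84 > 0.8307 → include.
Rate on top 2: 1.005. gudgeon: 1.47 > 1.005 → include.
Optimal diet: perch, sticklebacks, gudgeon — 3 of 3 types.

3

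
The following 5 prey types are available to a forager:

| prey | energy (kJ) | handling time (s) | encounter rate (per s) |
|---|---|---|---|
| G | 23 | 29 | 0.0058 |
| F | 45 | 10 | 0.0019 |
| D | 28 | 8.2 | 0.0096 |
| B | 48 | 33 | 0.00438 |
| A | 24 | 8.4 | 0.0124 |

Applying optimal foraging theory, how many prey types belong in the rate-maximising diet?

E/h in descending order: F 4.5, D 3.41, A 2.86, B 1.45, G 0.793 kJ/s. The optimal diet is the largest prefix of this list for which every included type satisfies E_i/h_i > R on the types above it.
Rate on top 1: 0.08391. D: 3.41 > 0.08391 → include.
Rate on top 2: 0.3228. A: 2.86 > 0.3228 → include.
Rate on top 3: 0.5424. B: 1.45 > 0.5424 → include.
Rate on top 4: 0.6403. G: 0.793 > 0.6403 → include.
Optimal diet: F, D, A, B, G — 5 of 5 types.

5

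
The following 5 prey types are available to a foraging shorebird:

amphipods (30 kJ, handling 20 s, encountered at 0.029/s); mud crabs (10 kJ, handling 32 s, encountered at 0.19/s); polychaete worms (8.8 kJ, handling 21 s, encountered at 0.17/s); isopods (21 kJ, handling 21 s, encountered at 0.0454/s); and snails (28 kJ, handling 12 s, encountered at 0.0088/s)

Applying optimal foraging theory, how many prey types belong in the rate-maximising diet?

Rank by E/h (kJ/s): snails 2.33, amphipods 1.5, isopods 1, polychaete worms 0.419, mud crabs 0.312. Include each in turn until the next type's E/h falls below the running intake rate.
Rate on top 1: 0.2229. amphipods: 1.5 > 0.2229 → include.
Rate on top 2: 0.6623. isopods: 1 > 0.6623 → include.
Rate on top 3: 0.7843. polychaete worms: 0.419 < 0.7843 → exclude; stop.
Optimal diet: snails, amphipods, isopods — 3 of 5 types.

3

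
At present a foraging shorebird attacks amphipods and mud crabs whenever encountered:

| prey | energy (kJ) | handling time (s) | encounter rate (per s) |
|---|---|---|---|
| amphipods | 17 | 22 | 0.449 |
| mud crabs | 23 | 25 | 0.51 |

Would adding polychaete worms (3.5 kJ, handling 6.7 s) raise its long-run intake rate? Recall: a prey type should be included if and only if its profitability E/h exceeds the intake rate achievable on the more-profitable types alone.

Current rate: (0.449×17 + 0.51×23)/(1 + 0.449×22 + 0.51×25) = 0.8195 kJ/s.
polychaete worms: E/h = 3.5/6.7 = 0.5224 kJ/s.
0.5224 < 0.8195, so adding polychaete worms would lower the average — exclude it.

No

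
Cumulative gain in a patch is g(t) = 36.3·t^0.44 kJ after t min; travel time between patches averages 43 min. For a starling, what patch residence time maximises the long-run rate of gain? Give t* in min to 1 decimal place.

By the marginal value theorem, leave when the instantaneous gain rate g'(t) equals the habitat-wide average g(t)/(T + t).
g'(t) = 0.44·36.3·t^-0.56. Setting 0.44·36.3·t^-0.56 = 36.3·t^0.44/(43+t) gives 0.44(43+t) = t, so 0.56·t = 0.44×43.
t* = 0.44×43/0.56 = 33.79 min.

33.8 min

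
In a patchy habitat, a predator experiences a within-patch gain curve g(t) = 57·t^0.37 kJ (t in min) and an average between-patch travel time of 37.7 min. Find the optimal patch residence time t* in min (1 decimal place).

By the marginal value theorem, leave when the instantaneous gain rate g'(t) equals the habitat-wide average g(t)/(T + t).
g'(t) = 0.37·57·t^-0.63. Setting 0.37·57·t^-0.63 = 57·t^0.37/(37.7+t) gives 0.37(37.7+t) = t, so 0.63·t = 0.37×37.7.
t* = 0.37×37.7/0.63 = 22.14 min.

22.1 min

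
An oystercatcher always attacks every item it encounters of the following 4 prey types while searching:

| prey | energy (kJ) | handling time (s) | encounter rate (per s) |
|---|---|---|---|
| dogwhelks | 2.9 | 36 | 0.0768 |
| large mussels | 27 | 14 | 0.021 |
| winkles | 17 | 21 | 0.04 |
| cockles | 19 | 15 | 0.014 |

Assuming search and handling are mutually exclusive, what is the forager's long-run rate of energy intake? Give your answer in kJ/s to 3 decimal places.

R = (0.0768×2.9 + 0.021×27 + 0.04×17 + 0.014×19) / (1 + 0.0768×36 + 0.021×14 + 0.04×21 + 0.014×15) = 1.736/5.109 = 0.3398 kJ/s.

0.340 kJ/s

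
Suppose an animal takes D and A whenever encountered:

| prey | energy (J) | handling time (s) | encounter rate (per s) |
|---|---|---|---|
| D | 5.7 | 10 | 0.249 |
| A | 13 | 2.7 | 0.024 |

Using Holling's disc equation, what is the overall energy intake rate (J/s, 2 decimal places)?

0.49 J/s

R = Σλ_iE_i / (1 + Σλ_ih_i)
Numerator: 0.249×5.7 + 0.024×13 = 1.731
Denominator: 1 + 0.249×10 + 0.024×2.7 = 3.555
R = 1.731/3.555 = 0.487 J/s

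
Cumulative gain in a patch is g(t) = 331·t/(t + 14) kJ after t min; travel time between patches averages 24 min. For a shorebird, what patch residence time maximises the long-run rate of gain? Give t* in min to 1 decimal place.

18.3 min

Maximise g(t)/(T+t): set derivative to zero → g'(t)(T+t) = g(t).
g'(t) = 331·14/(t + 14)². Setting 331·14/(t+14)² = 331t/[(t+14)(24+t)] gives 14(24+t) = t(t+14), so t² = 14×24 = 336.
t* = √336 = 18.33 min.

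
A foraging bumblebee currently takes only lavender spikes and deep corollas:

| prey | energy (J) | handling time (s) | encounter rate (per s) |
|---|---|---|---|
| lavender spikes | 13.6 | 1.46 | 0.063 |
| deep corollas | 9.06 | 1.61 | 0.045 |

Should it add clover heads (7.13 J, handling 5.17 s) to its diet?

Yes

On lavender spikes and deep corollas alone, R = ΣλE/(1+Σλh) = 1.264/1.164 = 1.086 J/s.
Profitability of clover heads: 7.13/5.17 = 1.379 J/s.
1.379 > 1.086, so adding clover heads raises the average — include it.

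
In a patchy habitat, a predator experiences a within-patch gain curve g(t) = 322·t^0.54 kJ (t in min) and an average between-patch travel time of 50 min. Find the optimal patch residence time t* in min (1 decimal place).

58.7 min

By the marginal value theorem, leave when the instantaneous gain rate g'(t) equals the habitat-wide average g(t)/(T + t).
g'(t) = 0.54·322·t^-0.46. Setting 0.54·322·t^-0.46 = 322·t^0.54/(50+t) gives 0.54(50+t) = t, so 0.46·t = 0.54×50.
t* = 0.54×50/0.46 = 58.7 min.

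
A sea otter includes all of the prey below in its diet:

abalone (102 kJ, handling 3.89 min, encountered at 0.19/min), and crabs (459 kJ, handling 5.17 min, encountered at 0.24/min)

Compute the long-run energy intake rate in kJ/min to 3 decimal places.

43.471 kJ/min

R = Σλ_iE_i / (1 + Σλ_ih_i)
Numerator: 0.19×102 + 0.24×459 = 129.5
Denominator: 1 + 0.19×3.89 + 0.24×5.17 = 2.98
R = 129.5/2.98 = 43.47 kJ/min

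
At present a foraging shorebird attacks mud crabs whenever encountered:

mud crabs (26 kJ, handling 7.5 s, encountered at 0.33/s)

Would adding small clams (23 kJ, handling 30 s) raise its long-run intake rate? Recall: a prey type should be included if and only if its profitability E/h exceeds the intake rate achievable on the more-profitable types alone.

Current rate: (0.33×26)/(1 + 0.33×7.5) = 2.469 kJ/s.
small clams: E/h = 23/30 = 0.7667 kJ/s.
Since 0.7667 < R, time spent handling small clams is better spent searching.

No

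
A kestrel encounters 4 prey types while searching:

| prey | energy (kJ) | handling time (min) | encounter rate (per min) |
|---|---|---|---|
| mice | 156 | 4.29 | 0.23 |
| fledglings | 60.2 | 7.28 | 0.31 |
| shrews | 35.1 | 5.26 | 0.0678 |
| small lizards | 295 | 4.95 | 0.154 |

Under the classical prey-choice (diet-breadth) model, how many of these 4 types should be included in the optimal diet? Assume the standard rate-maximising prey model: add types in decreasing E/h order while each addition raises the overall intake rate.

2

Rank by E/h (kJ/min): small lizards 59.6, mice 36.4, fledglings 8.27, shrews 6.67. Include each in turn until the next type's E/h falls below the running intake rate.
Rate on top 1: 25.78. mice: 36.4 > 25.78 → include.
Rate on top 2: 29.58. fledglings: 8.27 < 29.58 → exclude; stop.
Optimal diet: small lizards, mice — 2 of 4 types.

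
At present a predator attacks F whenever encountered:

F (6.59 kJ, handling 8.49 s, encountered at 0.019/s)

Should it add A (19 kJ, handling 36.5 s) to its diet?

On F alone, R = ΣλE/(1+Σλh) = 0.1252/1.161 = 0.1078 kJ/s.
A: E/h = 19/36.5 = 0.5205 kJ/s.
0.5205 > 0.1078, so adding A raises the average — include it.

Yes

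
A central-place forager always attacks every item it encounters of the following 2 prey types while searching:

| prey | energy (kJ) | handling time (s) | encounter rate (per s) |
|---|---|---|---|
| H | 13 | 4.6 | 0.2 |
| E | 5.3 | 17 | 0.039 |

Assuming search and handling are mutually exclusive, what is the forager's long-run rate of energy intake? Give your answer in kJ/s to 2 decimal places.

1.09 kJ/s

Energy encountered per unit search time: 0.2×13 + 0.039×5.3 = 2.807 kJ/s.
Handling time per unit search time: 0.2×4.6 + 0.039×17 = 1.583.
Rate = 2.807/(1 + 1.583) = 1.087 kJ/s.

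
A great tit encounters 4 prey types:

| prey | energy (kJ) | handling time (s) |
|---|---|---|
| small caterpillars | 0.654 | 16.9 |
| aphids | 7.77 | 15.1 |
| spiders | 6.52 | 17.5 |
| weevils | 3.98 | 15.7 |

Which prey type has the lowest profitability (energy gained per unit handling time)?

small caterpillars

Profitability E/h (kJ/s): small caterpillars = 0.654/16.9 = 0.0387, aphids = 7.77/15.1 = 0.515, spiders = 6.52/17.5 = 0.373, weevils = 3.98/15.7 = 0.254.
Ranked: aphids > spiders > weevils > small caterpillars.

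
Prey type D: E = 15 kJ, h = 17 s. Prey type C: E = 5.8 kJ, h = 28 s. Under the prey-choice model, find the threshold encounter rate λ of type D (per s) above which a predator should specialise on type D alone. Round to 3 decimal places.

Drop type C once their profitability E₂/h₂ falls below the rate achievable on type D alone: E₂/h₂ = λE₁/(1 + λh₁).
Solve for λ: λE₁h₂ = E₂(1 + λh₁) → λ(E₁h₂ − E₂h₁) = E₂ → λ = E₂/(E₁h₂ − E₂h₁).
λ = 5.8/(15×28 − 5.8×17) = 5.8/321.4 = 0.01805 per s.

0.018 per s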